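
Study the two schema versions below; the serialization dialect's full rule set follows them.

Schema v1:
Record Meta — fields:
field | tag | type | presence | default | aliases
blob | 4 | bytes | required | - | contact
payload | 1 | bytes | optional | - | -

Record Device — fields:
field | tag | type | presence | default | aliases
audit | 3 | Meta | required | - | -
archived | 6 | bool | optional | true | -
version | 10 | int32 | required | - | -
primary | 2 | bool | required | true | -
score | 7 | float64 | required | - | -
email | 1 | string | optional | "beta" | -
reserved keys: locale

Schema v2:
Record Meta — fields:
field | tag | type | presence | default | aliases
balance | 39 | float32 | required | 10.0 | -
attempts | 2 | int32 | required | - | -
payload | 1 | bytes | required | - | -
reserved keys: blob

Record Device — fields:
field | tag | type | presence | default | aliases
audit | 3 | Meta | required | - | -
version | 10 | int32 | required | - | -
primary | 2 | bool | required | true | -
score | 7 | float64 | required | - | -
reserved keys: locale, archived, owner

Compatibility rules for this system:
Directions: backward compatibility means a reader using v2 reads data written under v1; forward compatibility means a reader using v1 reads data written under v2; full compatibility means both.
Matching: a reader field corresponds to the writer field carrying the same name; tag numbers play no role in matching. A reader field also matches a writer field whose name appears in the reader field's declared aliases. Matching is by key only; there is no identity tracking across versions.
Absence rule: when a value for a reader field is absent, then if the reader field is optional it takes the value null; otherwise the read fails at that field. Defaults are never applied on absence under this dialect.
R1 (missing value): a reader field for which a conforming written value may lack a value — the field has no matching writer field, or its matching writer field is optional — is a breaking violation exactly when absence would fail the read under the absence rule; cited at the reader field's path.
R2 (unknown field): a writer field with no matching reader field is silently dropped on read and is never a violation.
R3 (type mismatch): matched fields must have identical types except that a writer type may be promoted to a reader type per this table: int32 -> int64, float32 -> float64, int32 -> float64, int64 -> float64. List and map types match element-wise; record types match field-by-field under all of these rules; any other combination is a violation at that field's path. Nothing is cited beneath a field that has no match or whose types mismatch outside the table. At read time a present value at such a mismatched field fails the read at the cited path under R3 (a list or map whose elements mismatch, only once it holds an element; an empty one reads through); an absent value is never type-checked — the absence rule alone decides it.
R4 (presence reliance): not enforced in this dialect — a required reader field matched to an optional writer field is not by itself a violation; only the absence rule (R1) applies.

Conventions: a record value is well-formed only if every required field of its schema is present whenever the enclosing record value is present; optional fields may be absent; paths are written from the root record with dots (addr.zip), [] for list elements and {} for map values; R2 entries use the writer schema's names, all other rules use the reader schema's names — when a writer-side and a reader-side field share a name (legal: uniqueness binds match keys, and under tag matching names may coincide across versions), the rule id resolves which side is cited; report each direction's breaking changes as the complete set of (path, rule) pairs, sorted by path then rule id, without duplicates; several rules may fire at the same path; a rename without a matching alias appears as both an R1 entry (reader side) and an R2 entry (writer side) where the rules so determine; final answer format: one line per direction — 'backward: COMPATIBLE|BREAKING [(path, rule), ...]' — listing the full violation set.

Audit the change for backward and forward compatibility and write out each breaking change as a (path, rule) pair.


backward: BREAKING [(audit.attempts, R1), (audit.balance, R1), (audit.payload, R1)]; forward: BREAKING [(audit.blob, R1)]

in Device below, arrows point writer -> reader
checking backward for Device: reader v2 against writer v1:
  writer required, Meta -> Meta: reader audit maps from writer audit
  writer required, int32 -> int32: reader version maps from writer version
  writer required, bool -> bool: reader primary maps from writer primary
  writer required, float64 -> float64: reader score maps from writer score
  leftover writer field: archived
  leftover writer field: email
  audit.balance: no writer match
  audit.attempts: no writer match
  writer optional, bytes -> bytes: reader audit.payload maps from writer audit.payload
  leftover writer field: audit.blob
  breaking: (audit.attempts, R1)
  breaking: (audit.balance, R1)
  breaking: (audit.payload, R1)
  => 3 violation(s): backward is BREAKING for Device
checking forward for Device: reader v1 against writer v2:
  writer required, Meta -> Meta: reader audit maps from writer audit
  archived: no writer match
  writer required, int32 -> int32: reader version maps from writer version
  writer required, bool -> bool: reader primary maps from writer primary
  writer required, float64 -> float64: reader score maps from writer score
  email: no writer match
  audit.blob: no writer match
  writer required, bytes -> bytes: reader audit.payload maps from writer audit.payload
  leftover writer field: audit.balance
  leftover writer field: audit.attempts
  breaking: (audit.blob, R1)
  => 1 violation(s): forward is BREAKING for Device


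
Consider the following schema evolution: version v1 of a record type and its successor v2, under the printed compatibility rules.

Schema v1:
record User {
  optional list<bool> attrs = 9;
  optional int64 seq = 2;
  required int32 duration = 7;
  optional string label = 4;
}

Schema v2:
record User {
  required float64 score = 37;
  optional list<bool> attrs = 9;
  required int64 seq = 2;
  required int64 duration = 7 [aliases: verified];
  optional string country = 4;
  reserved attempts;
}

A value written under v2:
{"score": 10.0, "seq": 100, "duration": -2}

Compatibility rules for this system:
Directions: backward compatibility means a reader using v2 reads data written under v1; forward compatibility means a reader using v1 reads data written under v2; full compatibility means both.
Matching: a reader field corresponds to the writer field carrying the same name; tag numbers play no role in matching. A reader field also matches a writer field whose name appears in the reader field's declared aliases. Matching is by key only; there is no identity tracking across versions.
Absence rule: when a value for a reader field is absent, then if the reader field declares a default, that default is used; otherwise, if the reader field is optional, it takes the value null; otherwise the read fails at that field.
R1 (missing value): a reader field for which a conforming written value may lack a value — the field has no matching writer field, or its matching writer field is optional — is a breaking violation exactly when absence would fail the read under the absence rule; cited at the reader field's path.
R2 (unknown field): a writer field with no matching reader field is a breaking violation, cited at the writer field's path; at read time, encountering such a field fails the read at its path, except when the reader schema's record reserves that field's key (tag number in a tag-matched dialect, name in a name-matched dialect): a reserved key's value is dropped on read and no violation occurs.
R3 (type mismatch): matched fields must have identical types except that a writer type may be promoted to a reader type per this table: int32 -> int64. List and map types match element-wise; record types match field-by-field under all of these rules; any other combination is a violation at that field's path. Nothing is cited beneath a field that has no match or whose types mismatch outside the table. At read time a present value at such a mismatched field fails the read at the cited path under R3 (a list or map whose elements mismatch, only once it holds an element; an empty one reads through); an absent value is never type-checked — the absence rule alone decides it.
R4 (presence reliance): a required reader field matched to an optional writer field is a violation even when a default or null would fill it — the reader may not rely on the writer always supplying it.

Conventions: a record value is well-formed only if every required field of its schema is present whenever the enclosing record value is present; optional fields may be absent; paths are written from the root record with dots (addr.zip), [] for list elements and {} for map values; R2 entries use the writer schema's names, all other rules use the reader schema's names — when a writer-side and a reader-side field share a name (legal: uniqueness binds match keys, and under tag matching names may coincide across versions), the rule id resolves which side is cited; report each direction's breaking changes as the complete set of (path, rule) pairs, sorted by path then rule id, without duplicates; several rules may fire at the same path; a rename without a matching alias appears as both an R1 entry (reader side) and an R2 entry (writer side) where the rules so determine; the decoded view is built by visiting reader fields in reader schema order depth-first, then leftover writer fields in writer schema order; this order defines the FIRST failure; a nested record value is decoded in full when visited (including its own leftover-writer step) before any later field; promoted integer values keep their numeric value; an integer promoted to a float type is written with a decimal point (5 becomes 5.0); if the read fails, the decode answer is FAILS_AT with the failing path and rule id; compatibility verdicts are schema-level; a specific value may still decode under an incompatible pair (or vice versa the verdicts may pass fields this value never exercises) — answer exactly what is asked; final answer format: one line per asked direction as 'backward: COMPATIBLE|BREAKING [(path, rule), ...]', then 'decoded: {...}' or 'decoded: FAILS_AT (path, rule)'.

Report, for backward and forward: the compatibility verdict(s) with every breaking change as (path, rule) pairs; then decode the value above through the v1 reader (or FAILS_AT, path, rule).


in User below, arrows point writer -> reader
backward pass over User, reader schema v2, writer schema v1:
  score has no writer counterpart
  attrs: list<bool> -> list<bool>, writer optional; from attrs
  seq: int64 -> int64, writer optional; from seq
  duration: int32 -> int64, writer required; from duration
  country has no writer counterpart
  leftover writer field: label
  violation R2 at label
  violation R1 at score
  violation R1 at seq
  violation R4 at seq
  => backward verdict for User: BREAKING, 4 violation(s)
forward pass over User, reader schema v1, writer schema v2:
  attrs: list<bool> -> list<bool>, writer optional; from attrs
  seq: int64 -> int64, writer required; from seq
  duration: int64 -> int32, writer required; from duration
  label has no writer counterpart
  leftover writer field: score
  leftover writer field: country
  violation R2 at country
  violation R3 at duration
  violation R2 at score
  => forward verdict for User: BREAKING, 3 violation(s)
migrating the User value to v1:
  attrs := null (absent, optional -> null)
  seq := 100
  read fails at duration under R3
  => FAILS_AT (duration, R3)

backward: BREAKING [(label, R2), (score, R1), (seq, R1), (seq, R4)]; forward: BREAKING [(country, R2), (duration, R3), (score, R2)]; decoded: FAILS_AT (duration, R3)


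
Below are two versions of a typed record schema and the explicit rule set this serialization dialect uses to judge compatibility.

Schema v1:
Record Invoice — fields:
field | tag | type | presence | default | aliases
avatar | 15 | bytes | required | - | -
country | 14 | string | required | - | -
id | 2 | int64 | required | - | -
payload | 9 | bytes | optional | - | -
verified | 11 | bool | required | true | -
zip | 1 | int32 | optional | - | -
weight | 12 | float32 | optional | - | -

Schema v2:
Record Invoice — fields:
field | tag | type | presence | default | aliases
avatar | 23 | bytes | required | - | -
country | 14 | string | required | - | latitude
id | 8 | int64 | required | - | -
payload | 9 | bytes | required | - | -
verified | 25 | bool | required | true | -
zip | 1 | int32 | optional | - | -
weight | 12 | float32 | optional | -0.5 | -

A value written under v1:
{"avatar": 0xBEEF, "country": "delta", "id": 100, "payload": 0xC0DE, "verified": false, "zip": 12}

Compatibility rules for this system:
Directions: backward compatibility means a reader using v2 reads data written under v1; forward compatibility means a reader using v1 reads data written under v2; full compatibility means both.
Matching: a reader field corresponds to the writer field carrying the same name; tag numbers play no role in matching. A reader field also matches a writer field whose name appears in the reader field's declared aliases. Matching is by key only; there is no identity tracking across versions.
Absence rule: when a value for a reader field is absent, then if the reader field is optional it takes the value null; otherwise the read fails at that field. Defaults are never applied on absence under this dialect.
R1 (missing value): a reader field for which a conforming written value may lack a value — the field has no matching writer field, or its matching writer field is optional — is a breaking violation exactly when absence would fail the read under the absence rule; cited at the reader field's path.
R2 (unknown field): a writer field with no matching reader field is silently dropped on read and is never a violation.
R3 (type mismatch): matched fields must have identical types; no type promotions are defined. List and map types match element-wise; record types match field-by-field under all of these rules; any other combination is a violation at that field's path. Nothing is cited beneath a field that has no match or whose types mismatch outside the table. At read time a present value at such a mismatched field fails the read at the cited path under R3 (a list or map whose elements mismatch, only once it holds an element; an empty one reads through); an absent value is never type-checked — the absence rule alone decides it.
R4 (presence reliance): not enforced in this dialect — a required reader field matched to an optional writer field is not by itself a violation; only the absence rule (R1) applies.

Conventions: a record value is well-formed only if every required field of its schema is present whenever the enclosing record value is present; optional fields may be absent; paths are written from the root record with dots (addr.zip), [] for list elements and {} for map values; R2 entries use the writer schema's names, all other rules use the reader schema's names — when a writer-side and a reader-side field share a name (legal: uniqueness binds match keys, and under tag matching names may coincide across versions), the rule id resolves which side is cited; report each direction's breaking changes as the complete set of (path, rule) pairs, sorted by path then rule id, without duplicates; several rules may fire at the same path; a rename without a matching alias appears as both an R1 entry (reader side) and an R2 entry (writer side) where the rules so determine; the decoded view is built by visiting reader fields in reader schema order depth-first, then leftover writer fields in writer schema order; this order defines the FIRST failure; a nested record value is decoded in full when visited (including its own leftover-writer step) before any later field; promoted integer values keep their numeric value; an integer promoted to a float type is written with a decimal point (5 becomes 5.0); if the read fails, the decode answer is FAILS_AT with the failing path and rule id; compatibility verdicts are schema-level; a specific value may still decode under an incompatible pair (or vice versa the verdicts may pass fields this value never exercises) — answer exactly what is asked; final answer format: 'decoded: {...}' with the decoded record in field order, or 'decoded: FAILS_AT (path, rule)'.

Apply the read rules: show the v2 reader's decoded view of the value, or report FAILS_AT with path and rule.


decoded: {"avatar": 0xBEEF, "country": "delta", "id": 100, "payload": 0xC0DE, "verified": false, "zip": 12, "weight": null}

arrows below run writer -> reader for Invoice
migrating the Invoice value to v2:
  avatar := 0xBEEF
  country := "delta"
  id := 100
  payload := 0xC0DE
  verified := false
  zip := 12
  weight := null (missing; optional => null)
  => decoded: {"avatar": 0xBEEF, "country": "delta", "id": 100, "payload": 0xC0DE, "verified": false, "zip": 12, "weight": null}
the rest of the Invoice diff is inert for this question:
  field id in record Invoice: tag 2 changed to 8 -> inert under this dialect — no rule fires on Invoice and the result does not move
  field avatar in record Invoice: tag 15 changed to 23 -> inert under this dialect — no rule fires on Invoice and the result does not move
  field payload in record Invoice: optional changed to required -> schema-level compatibility only; this Invoice value's decode is unchanged
  field verified in record Invoice: tag 11 changed to 25 -> inert under this dialect — no rule fires on Invoice and the result does not move
  field weight in record Invoice: default set to -0.5 -> inert under this dialect — no rule fires on Invoice and the result does not move


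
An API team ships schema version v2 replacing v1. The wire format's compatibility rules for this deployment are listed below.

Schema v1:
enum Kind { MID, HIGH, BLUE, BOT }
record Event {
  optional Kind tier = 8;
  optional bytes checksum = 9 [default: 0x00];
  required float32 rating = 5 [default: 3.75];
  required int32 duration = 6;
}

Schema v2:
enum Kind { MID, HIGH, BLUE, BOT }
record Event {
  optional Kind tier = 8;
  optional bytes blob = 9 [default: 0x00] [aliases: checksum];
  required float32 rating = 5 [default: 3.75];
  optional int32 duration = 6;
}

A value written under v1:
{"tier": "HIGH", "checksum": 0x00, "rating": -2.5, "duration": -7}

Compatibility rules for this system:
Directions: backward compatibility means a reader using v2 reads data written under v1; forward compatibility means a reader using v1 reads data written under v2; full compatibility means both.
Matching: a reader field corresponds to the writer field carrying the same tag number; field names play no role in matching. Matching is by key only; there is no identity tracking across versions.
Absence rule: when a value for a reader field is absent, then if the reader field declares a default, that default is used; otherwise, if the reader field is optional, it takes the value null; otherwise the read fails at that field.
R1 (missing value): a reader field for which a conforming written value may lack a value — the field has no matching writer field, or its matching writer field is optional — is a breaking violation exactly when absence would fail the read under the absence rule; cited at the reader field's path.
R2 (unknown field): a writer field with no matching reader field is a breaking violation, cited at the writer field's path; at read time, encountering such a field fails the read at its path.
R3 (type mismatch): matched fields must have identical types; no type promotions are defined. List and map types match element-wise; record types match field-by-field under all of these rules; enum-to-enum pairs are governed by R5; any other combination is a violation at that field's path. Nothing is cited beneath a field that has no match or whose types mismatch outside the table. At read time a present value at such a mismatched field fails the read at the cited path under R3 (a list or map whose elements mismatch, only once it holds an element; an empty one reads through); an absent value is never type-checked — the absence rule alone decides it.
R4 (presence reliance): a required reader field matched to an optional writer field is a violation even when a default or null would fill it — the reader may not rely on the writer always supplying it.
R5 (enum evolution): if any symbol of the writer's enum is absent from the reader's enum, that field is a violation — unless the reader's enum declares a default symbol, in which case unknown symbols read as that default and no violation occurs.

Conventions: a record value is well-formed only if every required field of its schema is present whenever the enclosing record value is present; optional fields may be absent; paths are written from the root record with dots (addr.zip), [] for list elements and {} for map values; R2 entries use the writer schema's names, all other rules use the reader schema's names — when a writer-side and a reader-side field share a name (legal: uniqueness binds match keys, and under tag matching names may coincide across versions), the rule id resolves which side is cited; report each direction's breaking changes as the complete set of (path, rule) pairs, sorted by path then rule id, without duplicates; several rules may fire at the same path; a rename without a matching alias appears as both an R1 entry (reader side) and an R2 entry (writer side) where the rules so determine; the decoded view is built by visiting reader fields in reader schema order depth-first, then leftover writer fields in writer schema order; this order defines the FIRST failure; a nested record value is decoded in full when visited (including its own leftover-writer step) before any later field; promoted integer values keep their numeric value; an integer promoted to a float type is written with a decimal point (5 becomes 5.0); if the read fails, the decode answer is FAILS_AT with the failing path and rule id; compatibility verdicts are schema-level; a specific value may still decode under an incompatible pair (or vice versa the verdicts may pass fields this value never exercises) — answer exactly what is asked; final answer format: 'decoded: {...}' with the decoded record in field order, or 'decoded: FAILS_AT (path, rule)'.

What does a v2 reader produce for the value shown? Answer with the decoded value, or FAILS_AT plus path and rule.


arrows below run writer -> reader for Event
migrating the Event value to v2:
  tier := "HIGH"
  blob := 0x00 (from writer checksum)
  rating := -2.5
  duration := -7
  => decoded: {"tier": "HIGH", "blob": 0x00, "rating": -2.5, "duration": -7}
the other Event changes do not affect what is asked:
  field duration in record Event: required changed to optional -> affects the rule determinations only; this particular Event value decodes identically

decoded: {"tier": "HIGH", "blob": 0x00, "rating": -2.5, "duration": -7}


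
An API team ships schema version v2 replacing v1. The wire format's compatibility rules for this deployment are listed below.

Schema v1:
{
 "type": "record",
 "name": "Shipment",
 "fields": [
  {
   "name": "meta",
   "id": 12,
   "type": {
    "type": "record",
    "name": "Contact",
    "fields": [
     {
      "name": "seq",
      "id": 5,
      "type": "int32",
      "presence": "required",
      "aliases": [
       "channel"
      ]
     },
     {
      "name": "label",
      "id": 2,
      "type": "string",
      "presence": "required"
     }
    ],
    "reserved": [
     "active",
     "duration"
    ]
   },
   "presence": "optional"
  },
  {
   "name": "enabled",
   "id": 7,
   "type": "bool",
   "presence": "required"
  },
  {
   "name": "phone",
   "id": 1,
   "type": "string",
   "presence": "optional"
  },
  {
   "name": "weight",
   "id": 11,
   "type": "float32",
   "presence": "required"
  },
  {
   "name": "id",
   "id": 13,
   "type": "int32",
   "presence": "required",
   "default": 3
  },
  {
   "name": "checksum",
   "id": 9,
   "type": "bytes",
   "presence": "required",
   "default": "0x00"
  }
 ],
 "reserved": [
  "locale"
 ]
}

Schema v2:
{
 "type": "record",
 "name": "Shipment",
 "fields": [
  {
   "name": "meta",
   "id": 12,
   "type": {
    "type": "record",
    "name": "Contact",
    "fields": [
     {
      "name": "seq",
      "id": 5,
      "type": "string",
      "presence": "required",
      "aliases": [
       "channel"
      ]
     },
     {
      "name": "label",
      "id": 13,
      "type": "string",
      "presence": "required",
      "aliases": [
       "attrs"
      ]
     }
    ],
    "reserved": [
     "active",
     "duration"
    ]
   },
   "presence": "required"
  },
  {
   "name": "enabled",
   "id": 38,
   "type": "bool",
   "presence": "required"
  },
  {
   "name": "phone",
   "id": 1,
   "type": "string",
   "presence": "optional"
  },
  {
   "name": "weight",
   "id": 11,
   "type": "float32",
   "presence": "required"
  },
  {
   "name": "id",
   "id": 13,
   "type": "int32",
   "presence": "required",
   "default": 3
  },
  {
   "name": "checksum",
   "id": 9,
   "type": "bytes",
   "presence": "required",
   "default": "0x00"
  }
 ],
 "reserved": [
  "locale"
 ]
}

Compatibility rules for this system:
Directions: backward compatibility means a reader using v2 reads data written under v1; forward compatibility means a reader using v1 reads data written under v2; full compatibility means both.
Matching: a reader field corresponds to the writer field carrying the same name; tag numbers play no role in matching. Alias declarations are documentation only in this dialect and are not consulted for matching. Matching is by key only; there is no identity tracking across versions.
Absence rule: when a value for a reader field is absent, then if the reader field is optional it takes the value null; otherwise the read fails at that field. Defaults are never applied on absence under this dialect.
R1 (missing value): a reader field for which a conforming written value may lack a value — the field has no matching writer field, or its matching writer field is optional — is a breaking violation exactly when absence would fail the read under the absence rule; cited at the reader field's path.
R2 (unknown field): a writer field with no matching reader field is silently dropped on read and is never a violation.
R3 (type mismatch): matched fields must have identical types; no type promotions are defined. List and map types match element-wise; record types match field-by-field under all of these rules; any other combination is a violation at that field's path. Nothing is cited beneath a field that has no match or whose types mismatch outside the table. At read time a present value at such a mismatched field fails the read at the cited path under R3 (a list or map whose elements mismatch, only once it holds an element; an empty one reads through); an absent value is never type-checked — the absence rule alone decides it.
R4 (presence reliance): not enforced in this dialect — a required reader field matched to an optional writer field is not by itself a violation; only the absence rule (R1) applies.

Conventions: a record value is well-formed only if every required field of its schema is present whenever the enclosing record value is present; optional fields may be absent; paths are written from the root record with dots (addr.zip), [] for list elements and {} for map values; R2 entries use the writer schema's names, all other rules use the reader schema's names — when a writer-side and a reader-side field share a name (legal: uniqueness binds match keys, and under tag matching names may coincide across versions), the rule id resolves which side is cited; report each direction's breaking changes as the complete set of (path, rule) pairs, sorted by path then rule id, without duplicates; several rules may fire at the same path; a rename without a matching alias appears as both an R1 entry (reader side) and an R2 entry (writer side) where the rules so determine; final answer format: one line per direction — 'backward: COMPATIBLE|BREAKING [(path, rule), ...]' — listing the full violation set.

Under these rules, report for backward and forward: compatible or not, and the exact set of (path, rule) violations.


arrows below run writer -> reader for Shipment
backward on Shipment — v2 reading data written by v1:
  Contact -> Contact, writer optional: meta aligns to meta
  bool -> bool, writer required: enabled aligns to enabled
  string -> string, writer optional: phone aligns to phone
  float32 -> float32, writer required: weight aligns to weight
  int32 -> int32, writer required: id aligns to id
  bytes -> bytes, writer required: checksum aligns to checksum
  int32 -> string, writer required: meta.seq aligns to meta.seq
  string -> string, writer required: meta.label aligns to meta.label
  rule R1 violated at meta
  rule R3 violated at meta.seq
  => 2 violation(s): backward is BREAKING for Shipment
forward on Shipment — v1 reading data written by v2:
  Contact -> Contact, writer required: meta aligns to meta
  bool -> bool, writer required: enabled aligns to enabled
  string -> string, writer optional: phone aligns to phone
  float32 -> float32, writer required: weight aligns to weight
  int32 -> int32, writer required: id aligns to id
  bytes -> bytes, writer required: checksum aligns to checksum
  string -> int32, writer required: meta.seq aligns to meta.seq
  string -> string, writer required: meta.label aligns to meta.label
  rule R3 violated at meta.seq
  => 1 violation(s): forward is BREAKING for Shipment

backward: BREAKING [(meta, R1), (meta.seq, R3)]; forward: BREAKING [(meta.seq, R3)]


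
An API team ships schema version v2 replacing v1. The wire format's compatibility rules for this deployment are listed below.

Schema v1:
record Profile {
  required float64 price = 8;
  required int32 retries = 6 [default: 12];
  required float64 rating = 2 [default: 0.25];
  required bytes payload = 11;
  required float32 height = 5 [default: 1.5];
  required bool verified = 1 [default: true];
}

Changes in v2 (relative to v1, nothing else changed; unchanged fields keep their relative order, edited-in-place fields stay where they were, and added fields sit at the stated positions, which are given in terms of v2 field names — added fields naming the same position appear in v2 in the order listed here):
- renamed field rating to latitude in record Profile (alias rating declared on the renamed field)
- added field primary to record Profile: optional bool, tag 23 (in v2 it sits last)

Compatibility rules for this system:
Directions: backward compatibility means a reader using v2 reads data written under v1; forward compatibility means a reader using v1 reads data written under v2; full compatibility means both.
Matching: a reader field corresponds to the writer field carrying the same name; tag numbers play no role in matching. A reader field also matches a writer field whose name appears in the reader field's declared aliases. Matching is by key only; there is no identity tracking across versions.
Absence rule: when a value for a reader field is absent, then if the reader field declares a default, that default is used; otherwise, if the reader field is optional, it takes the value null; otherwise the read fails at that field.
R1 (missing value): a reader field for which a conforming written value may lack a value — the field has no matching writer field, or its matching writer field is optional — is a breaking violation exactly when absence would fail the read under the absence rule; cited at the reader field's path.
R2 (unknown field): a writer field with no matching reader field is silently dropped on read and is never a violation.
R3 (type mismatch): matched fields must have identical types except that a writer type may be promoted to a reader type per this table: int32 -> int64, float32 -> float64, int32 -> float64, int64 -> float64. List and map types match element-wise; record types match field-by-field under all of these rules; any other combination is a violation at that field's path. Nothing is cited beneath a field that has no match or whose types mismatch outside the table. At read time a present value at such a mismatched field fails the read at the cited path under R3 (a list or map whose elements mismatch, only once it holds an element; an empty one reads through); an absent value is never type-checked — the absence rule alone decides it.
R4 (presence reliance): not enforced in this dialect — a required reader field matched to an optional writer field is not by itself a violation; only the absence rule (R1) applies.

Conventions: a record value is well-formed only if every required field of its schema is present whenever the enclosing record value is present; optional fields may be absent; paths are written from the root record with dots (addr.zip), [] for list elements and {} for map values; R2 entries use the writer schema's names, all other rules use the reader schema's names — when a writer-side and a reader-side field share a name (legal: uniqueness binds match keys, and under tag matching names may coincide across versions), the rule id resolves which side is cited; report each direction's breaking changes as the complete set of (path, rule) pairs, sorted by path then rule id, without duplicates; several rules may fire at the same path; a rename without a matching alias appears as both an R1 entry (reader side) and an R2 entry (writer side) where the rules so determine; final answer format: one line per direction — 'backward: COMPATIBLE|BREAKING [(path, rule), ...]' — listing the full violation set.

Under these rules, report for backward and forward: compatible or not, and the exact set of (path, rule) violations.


backward: COMPATIBLE []; forward: COMPATIBLE []

arrows below run writer -> reader for Profile
backward analysis of Profile with v2 as reader and v1 as writer:
  writer required, float64 -> float64: reader price maps from writer price
  writer required, int32 -> int32: reader retries maps from writer retries
  writer required, float64 -> float64: reader latitude maps from writer rating
  writer required, bytes -> bytes: reader payload maps from writer payload
  writer required, float32 -> float32: reader height maps from writer height
  writer required, bool -> bool: reader verified maps from writer verified
  primary: no writer match
  => backward verdict for Profile: COMPATIBLE, no violations
forward analysis of Profile with v1 as reader and v2 as writer:
  writer required, float64 -> float64: reader price maps from writer price
  writer required, int32 -> int32: reader retries maps from writer retries
  rating: no writer match
  writer required, bytes -> bytes: reader payload maps from writer payload
  writer required, float32 -> float32: reader height maps from writer height
  writer required, bool -> bool: reader verified maps from writer verified
  writer field latitude has no reader counterpart
  writer field primary has no reader counterpart
  => forward verdict for Profile: COMPATIBLE, no violations


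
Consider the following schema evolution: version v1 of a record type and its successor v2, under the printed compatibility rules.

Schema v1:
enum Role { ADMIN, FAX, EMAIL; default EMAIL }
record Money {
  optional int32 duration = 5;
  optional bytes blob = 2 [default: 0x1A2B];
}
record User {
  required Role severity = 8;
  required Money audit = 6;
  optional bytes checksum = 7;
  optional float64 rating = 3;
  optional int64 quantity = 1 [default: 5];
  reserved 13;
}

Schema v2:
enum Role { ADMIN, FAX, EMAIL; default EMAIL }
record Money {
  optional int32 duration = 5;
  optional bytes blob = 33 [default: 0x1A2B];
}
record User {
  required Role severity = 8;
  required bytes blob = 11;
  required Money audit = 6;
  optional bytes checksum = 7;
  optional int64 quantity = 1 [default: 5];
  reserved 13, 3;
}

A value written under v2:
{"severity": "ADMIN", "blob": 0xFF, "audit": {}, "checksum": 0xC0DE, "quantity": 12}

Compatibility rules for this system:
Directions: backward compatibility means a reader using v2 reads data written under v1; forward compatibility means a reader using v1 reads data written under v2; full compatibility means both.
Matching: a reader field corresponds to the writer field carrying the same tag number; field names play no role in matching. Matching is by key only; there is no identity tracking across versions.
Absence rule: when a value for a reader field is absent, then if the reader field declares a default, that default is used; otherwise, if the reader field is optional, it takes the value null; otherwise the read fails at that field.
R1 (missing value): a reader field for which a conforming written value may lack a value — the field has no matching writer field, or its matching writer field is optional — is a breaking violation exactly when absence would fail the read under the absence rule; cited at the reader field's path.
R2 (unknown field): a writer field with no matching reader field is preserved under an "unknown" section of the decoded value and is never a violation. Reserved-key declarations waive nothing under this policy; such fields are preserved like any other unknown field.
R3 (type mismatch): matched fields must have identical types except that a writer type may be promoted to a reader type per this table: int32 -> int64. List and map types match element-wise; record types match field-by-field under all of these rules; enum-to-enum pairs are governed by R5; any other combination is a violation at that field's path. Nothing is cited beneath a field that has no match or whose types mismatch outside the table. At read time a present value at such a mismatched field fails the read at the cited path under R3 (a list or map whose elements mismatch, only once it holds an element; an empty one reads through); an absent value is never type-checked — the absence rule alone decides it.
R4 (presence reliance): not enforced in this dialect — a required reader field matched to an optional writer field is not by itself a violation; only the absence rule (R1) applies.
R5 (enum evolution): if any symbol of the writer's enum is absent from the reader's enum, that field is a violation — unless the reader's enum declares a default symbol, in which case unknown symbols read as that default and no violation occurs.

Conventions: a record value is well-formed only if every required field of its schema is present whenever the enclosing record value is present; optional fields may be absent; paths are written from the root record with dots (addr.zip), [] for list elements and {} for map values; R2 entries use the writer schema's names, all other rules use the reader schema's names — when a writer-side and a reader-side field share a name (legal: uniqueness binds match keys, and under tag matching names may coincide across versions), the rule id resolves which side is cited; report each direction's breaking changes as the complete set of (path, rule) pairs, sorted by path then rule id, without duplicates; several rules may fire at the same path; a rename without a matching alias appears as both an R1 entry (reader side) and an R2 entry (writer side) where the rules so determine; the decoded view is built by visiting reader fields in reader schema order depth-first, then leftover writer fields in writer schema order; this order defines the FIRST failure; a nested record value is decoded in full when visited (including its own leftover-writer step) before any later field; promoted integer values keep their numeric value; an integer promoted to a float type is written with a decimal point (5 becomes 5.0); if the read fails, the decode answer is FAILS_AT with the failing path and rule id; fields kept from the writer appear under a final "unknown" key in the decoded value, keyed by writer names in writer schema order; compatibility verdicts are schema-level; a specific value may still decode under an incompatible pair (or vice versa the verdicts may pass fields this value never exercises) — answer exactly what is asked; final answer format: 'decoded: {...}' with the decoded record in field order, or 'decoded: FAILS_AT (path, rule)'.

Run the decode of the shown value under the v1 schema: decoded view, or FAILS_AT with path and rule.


decoded: {"severity": "ADMIN", "audit": {"duration": null, "blob": 0x1A2B}, "checksum": 0xC0DE, "rating": null, "quantity": 12, "unknown": {"blob": 0xFF}}

the writer's type comes first in each User pair
decode (reader v1):
  severity := "ADMIN"
  audit.duration := null (absent, optional -> null)
  audit.blob := 0x1A2B (absent -> default)
  checksum := 0xC0DE
  rating := null (absent, optional -> null)
  quantity := 12
  writer blob: kept under "unknown"
  => decoded: {"severity": "ADMIN", "audit": {"duration": null, "blob": 0x1A2B}, "checksum": 0xC0DE, "rating": null, "quantity": 12, "unknown": {"blob": 0xFF}}
the other User changes do not affect what is asked:
  removed field rating from record User (its key 3 joins the reserved list) -> fires no rule on User under this dialect and leaves the result unchanged
  field blob in record Money: tag 2 changed to 33 -> fires no rule on User under this dialect and leaves the result unchanged
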